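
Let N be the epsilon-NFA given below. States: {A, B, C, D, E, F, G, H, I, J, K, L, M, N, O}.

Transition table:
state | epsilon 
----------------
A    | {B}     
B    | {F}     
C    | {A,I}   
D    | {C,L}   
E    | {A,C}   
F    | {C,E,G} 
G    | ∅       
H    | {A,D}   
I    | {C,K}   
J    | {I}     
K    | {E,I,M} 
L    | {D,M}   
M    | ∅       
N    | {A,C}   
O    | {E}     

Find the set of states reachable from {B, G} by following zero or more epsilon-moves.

{A, B, C, E, F, G, I, K, M}

Start with {B, G}.
From B via epsilon: add F.
From F via epsilon: add C, E.
From C via epsilon: add A, I.
From I via epsilon: add K.
From K via epsilon: add M.
No new states can be added; the closed set is {A, B, C, E, F, G, I, K, M}.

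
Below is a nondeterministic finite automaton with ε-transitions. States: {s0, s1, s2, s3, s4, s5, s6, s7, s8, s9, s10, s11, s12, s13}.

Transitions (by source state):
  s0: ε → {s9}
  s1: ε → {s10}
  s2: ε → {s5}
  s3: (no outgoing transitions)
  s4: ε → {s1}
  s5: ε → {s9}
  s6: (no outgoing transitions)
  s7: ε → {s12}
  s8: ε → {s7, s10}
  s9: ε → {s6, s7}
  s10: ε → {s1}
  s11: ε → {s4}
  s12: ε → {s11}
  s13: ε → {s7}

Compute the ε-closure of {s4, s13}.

{s1, s4, s7, s10, s11, s12, s13}

Start with {s4, s13}.
From s4 via ε: add s1.
From s13 via ε: add s7.
From s1 via ε: add s10.
From s7 via ε: add s12.
From s12 via ε: add s11.
No new states can be added; the closed set is {s1, s4, s7, s10, s11, s12, s13}.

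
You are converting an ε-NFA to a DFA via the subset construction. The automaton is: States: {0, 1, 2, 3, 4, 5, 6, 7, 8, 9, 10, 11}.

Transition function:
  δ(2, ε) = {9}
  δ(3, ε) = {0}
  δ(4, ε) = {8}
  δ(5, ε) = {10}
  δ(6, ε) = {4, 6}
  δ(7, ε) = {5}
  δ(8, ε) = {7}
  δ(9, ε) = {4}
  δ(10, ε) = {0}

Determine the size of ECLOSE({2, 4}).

8

Start with {2, 4}.
From 2 via ε: add 9.
From 4 via ε: add 8.
From 8 via ε: add 7.
From 7 via ε: add 5.
From 5 via ε: add 10.
From 10 via ε: add 0.
ε-closure = {0, 2, 4, 5, 7, 8, 9, 10}, which has 8 states.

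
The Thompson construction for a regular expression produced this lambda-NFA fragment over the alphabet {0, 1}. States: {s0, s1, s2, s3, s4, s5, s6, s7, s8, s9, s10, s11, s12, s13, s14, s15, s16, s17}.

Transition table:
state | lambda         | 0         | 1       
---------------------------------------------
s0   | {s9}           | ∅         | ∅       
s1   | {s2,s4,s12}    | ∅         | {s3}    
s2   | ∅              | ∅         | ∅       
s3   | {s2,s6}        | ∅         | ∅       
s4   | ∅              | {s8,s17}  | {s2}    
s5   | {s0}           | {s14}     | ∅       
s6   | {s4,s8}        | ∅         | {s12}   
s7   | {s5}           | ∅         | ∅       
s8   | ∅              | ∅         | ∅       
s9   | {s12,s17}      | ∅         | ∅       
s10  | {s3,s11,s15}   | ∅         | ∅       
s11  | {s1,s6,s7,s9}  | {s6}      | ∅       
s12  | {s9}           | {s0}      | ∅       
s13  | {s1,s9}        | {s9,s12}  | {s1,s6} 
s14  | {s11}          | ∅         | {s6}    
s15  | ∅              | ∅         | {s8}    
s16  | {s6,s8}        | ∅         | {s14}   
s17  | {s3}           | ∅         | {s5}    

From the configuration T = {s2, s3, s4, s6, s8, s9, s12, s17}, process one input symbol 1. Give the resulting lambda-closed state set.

s4 on 1 → {s2}.
s6 on 1 → {s12}.
s17 on 1 → {s5}.
No 1-transition from s2, s3, s8, s9, s12.
Union after reading 1: {s2, s5, s12}.
Now take the lambda-closure:
From s5 via lambda: add s0.
From s12 via lambda: add s9.
From s9 via lambda: add s17.
From s17 via lambda: add s3.
From s3 via lambda: add s6.
From s6 via lambda: add s4, s8.
No new states can be added; the closed set is {s0, s2, s3, s4, s5, s6, s8, s9, s12, s17}.

{s0, s2, s3, s4, s5, s6, s8, s9, s12, s17}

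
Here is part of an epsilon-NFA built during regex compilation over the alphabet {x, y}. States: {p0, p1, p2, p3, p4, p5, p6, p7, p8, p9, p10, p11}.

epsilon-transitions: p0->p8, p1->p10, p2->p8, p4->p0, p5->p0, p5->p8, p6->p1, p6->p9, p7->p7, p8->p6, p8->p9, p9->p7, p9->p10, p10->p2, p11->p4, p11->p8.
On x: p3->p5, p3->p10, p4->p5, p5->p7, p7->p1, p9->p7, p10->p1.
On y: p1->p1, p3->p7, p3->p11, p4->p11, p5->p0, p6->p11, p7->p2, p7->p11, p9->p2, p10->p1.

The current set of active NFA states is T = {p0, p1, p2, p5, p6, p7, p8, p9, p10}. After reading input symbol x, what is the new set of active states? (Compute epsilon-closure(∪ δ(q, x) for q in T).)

{p1, p2, p6, p7, p8, p9, p10}

p5 on x → {p7}.
p7 on x → {p1}.
p9 on x → {p7}.
p10 on x → {p1}.
No x-transition from p0, p1, p2, p6, p8.
Union after reading x: {p1, p7}.
Now take the epsilon-closure:
From p1 via epsilon: add p10.
From p10 via epsilon: add p2.
From p2 via epsilon: add p8.
From p8 via epsilon: add p6, p9.
No new states can be added; the closed set is {p1, p2, p6, p7, p8, p9, p10}.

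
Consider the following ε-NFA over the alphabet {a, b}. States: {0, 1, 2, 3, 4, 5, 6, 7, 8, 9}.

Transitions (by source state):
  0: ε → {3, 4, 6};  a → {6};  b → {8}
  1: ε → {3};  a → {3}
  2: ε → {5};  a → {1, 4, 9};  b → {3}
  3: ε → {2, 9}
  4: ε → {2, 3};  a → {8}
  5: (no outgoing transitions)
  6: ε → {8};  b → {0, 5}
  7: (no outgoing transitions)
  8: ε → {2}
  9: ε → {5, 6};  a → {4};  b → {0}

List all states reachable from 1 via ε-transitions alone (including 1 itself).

{1, 2, 3, 5, 6, 8, 9}

Start with {1}.
From 1 via ε: add 3.
From 3 via ε: add 2, 9.
From 2 via ε: add 5.
From 9 via ε: add 6.
From 6 via ε: add 8.
No new states can be added; the closed set is {1, 2, 3, 5, 6, 8, 9}.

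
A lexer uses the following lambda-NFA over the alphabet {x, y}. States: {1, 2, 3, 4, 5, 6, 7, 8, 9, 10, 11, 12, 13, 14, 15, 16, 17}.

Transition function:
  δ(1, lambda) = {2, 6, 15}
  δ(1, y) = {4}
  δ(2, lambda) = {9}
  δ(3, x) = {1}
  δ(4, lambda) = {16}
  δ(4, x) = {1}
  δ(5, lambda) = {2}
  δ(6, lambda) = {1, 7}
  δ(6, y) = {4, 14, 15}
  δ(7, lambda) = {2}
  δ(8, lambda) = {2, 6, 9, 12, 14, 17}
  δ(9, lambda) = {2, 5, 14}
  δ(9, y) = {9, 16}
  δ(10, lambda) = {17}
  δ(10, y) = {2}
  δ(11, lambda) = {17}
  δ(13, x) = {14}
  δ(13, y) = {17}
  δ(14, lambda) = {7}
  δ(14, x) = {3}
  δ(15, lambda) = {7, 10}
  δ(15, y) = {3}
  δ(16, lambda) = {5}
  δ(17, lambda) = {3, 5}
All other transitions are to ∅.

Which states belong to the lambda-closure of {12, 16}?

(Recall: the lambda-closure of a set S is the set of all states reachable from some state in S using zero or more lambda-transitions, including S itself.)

{2, 5, 7, 9, 12, 14, 16}

Start with {12, 16}.
From 16 via lambda: add 5.
From 5 via lambda: add 2.
From 2 via lambda: add 9.
From 9 via lambda: add 14.
From 14 via lambda: add 7.
No new states can be added; the closed set is {2, 5, 7, 9, 12, 14, 16}.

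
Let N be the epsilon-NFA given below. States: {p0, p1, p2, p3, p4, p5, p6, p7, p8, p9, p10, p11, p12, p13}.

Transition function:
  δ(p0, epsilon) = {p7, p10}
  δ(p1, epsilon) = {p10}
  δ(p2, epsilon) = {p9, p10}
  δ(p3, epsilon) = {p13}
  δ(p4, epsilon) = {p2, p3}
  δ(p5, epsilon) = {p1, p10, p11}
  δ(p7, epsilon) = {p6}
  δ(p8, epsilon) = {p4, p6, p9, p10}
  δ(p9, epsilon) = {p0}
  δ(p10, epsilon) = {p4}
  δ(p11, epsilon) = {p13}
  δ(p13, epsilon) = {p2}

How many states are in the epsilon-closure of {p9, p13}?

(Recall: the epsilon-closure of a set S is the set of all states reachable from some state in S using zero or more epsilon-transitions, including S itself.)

9

Start with {p9, p13}.
From p9 via epsilon: add p0.
From p13 via epsilon: add p2.
From p0 via epsilon: add p7, p10.
From p7 via epsilon: add p6.
From p10 via epsilon: add p4.
From p4 via epsilon: add p3.
epsilon-closure = {p0, p2, p3, p4, p6, p7, p9, p10, p13}, which has 9 states.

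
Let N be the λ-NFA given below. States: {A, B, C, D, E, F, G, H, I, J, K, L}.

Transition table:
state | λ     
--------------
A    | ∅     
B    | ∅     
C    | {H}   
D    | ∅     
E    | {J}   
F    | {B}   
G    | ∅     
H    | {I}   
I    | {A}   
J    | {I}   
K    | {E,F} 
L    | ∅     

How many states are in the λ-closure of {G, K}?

8

Start with {G, K}.
From K via λ: add E, F.
From E via λ: add J.
From F via λ: add B.
From J via λ: add I.
From I via λ: add A.
λ-closure = {A, B, E, F, G, I, J, K}, which has 8 states.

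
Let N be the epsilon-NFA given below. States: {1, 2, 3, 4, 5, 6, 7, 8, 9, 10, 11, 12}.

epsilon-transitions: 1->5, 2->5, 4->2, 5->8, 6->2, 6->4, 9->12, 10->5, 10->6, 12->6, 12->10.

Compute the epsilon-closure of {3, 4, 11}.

{2, 3, 4, 5, 8, 11}

Start with {3, 4, 11}.
From 4 via epsilon: add 2.
From 2 via epsilon: add 5.
From 5 via epsilon: add 8.
No new states can be added; the closed set is {2, 3, 4, 5, 8, 11}.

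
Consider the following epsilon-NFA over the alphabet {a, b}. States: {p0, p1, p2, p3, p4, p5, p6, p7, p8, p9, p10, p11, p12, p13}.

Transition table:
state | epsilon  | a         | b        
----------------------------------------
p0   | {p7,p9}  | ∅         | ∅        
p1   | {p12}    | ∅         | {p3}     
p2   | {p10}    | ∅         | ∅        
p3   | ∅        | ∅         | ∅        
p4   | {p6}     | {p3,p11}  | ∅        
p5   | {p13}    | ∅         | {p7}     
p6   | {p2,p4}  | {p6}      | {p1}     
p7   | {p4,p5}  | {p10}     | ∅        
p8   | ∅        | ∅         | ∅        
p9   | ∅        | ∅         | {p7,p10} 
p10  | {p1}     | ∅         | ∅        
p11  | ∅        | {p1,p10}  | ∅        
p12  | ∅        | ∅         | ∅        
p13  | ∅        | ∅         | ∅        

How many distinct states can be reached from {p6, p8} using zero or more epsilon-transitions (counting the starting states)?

Start with {p6, p8}.
From p6 via epsilon: add p2, p4.
From p2 via epsilon: add p10.
From p10 via epsilon: add p1.
From p1 via epsilon: add p12.
epsilon-closure = {p1, p2, p4, p6, p8, p10, p12}, which has 7 states.

7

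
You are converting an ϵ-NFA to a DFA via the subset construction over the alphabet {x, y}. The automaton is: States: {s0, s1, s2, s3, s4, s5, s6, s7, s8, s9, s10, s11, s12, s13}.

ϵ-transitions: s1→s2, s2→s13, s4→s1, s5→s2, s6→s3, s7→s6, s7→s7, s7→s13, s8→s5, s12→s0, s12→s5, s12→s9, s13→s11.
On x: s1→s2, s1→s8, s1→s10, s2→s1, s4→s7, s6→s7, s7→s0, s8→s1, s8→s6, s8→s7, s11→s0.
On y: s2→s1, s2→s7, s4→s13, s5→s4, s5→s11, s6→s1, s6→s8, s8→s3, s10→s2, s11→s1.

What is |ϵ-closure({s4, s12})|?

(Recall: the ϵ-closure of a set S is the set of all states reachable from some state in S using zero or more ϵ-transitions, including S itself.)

9

Start with {s4, s12}.
From s4 via ϵ: add s1.
From s12 via ϵ: add s0, s5, s9.
From s1 via ϵ: add s2.
From s2 via ϵ: add s13.
From s13 via ϵ: add s11.
ϵ-closure = {s0, s1, s2, s4, s5, s9, s11, s12, s13}, which has 9 states.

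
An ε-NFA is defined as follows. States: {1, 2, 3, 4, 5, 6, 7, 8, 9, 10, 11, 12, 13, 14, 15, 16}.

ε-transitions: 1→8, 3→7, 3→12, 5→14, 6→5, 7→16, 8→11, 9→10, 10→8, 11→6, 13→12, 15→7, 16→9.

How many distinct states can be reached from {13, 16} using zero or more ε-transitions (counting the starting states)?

10

Start with {13, 16}.
From 13 via ε: add 12.
From 16 via ε: add 9.
From 9 via ε: add 10.
From 10 via ε: add 8.
From 8 via ε: add 11.
From 11 via ε: add 6.
From 6 via ε: add 5.
From 5 via ε: add 14.
ε-closure = {5, 6, 8, 9, 10, 11, 12, 13, 14, 16}, which has 10 states.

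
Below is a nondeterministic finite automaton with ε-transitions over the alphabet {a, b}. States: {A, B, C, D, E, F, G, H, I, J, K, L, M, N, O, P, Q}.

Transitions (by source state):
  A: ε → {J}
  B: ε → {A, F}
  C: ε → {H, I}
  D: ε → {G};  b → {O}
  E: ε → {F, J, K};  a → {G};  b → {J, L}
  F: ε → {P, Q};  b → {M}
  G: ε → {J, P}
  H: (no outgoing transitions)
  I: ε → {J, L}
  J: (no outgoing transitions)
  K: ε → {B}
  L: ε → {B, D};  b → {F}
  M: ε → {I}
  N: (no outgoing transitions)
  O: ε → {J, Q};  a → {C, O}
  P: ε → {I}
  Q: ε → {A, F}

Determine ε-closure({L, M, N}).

Start with {L, M, N}.
From L via ε: add B, D.
From M via ε: add I.
From B via ε: add A, F.
From D via ε: add G.
From I via ε: add J.
From F via ε: add P, Q.
No new states can be added; the closed set is {A, B, D, F, G, I, J, L, M, N, P, Q}.

{A, B, D, F, G, I, J, L, M, N, P, Q}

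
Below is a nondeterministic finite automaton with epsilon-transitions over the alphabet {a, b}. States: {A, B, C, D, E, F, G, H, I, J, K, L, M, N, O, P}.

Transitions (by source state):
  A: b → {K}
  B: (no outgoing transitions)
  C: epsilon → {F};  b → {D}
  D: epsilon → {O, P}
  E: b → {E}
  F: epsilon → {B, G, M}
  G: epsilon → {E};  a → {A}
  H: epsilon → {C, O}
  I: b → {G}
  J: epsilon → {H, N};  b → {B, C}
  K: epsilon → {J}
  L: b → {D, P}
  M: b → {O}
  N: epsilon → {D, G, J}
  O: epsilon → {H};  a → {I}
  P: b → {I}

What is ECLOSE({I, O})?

Start with {I, O}.
From O via epsilon: add H.
From H via epsilon: add C.
From C via epsilon: add F.
From F via epsilon: add B, G, M.
From G via epsilon: add E.
No new states can be added; the closed set is {B, C, E, F, G, H, I, M, O}.

{B, C, E, F, G, H, I, M, O}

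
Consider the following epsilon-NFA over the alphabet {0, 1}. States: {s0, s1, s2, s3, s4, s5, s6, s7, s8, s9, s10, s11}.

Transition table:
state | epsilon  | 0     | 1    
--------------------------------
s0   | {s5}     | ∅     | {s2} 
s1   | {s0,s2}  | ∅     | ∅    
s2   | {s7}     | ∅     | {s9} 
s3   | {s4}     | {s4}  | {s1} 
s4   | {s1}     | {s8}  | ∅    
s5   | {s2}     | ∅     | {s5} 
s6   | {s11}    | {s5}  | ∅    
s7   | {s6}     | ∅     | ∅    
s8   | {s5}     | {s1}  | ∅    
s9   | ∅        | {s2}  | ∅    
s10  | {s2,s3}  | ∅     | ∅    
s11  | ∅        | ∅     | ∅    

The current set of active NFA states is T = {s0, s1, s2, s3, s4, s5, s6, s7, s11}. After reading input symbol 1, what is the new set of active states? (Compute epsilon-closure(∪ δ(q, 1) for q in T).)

{s0, s1, s2, s5, s6, s7, s9, s11}

s0 on 1 → {s2}.
s2 on 1 → {s9}.
s3 on 1 → {s1}.
s5 on 1 → {s5}.
No 1-transition from s1, s4, s6, s7, s11.
Union after reading 1: {s1, s2, s5, s9}.
Now take the epsilon-closure:
From s1 via epsilon: add s0.
From s2 via epsilon: add s7.
From s7 via epsilon: add s6.
From s6 via epsilon: add s11.
No new states can be added; the closed set is {s0, s1, s2, s5, s6, s7, s9, s11}.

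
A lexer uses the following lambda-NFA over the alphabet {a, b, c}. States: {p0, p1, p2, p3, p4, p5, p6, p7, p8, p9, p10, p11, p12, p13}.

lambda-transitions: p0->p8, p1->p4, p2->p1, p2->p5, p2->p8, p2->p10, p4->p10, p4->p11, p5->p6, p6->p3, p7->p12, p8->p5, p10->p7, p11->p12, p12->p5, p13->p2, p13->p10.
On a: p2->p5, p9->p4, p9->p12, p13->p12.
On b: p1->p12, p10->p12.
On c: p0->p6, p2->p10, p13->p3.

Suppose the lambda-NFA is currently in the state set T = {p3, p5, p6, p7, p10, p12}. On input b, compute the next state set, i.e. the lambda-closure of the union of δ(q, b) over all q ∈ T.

{p3, p5, p6, p12}

p10 on b → {p12}.
No b-transition from p3, p5, p6, p7, p12.
Union after reading b: {p12}.
Now take the lambda-closure:
From p12 via lambda: add p5.
From p5 via lambda: add p6.
From p6 via lambda: add p3.
No new states can be added; the closed set is {p3, p5, p6, p12}.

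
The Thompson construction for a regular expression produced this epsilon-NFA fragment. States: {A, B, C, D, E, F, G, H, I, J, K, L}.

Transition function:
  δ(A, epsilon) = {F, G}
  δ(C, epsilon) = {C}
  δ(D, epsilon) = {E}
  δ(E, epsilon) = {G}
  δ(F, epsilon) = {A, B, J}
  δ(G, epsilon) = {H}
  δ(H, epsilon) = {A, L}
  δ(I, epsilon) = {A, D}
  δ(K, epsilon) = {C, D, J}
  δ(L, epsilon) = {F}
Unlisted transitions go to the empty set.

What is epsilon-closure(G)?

{A, B, F, G, H, J, L}

Start with {G}.
From G via epsilon: add H.
From H via epsilon: add A, L.
From A via epsilon: add F.
From F via epsilon: add B, J.
No new states can be added; the closed set is {A, B, F, G, H, J, L}.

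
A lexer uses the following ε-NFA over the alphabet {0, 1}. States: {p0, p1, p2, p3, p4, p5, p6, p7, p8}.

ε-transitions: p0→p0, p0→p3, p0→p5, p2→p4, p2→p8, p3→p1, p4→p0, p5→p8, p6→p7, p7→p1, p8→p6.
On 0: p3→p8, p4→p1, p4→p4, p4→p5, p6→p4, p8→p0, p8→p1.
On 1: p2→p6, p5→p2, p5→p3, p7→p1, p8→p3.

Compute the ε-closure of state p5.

{p1, p5, p6, p7, p8}

Start with {p5}.
From p5 via ε: add p8.
From p8 via ε: add p6.
From p6 via ε: add p7.
From p7 via ε: add p1.
No new states can be added; the closed set is {p1, p5, p6, p7, p8}.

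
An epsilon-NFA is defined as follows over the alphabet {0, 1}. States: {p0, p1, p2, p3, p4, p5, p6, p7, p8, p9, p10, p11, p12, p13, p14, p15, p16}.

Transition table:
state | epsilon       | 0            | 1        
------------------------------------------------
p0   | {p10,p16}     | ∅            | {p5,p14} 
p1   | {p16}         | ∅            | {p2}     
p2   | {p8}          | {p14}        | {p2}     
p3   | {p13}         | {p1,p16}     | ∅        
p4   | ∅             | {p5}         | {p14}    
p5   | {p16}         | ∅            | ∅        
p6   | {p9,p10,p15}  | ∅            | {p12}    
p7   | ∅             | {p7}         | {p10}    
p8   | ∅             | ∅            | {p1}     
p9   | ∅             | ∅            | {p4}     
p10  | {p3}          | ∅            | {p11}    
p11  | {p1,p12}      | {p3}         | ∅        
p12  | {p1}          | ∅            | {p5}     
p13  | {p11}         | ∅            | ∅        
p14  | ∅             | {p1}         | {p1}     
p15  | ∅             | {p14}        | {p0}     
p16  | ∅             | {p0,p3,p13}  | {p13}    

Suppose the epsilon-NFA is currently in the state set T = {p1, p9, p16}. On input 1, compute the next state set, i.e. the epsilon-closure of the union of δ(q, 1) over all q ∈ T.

p1 on 1 → {p2}.
p9 on 1 → {p4}.
p16 on 1 → {p13}.
Union after reading 1: {p2, p4, p13}.
Now take the epsilon-closure:
From p2 via epsilon: add p8.
From p13 via epsilon: add p11.
From p11 via epsilon: add p1, p12.
From p1 via epsilon: add p16.
No new states can be added; the closed set is {p1, p2, p4, p8, p11, p12, p13, p16}.

{p1, p2, p4, p8, p11, p12, p13, p16}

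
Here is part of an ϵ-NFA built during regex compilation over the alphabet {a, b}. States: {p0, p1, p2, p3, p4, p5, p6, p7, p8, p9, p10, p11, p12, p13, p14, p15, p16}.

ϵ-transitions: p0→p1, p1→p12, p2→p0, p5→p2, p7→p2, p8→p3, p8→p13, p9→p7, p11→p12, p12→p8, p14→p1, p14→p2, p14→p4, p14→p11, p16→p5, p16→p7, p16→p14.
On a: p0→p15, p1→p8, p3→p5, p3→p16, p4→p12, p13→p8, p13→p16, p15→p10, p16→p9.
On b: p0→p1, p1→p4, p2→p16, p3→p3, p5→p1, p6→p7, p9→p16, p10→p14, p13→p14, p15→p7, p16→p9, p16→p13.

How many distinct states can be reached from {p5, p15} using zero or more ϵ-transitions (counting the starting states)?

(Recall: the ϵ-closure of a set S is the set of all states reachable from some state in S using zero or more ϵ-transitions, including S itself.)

Start with {p5, p15}.
From p5 via ϵ: add p2.
From p2 via ϵ: add p0.
From p0 via ϵ: add p1.
From p1 via ϵ: add p12.
From p12 via ϵ: add p8.
From p8 via ϵ: add p3, p13.
ϵ-closure = {p0, p1, p2, p3, p5, p8, p12, p13, p15}, which has 9 states.

9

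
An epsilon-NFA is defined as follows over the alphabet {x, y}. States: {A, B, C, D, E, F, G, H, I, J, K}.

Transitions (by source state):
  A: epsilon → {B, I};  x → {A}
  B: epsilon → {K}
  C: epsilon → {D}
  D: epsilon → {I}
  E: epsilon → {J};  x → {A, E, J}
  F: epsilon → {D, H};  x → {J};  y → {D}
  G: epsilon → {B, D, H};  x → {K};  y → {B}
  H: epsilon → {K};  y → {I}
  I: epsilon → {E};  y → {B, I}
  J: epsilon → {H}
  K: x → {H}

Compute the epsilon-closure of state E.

Start with {E}.
From E via epsilon: add J.
From J via epsilon: add H.
From H via epsilon: add K.
No new states can be added; the closed set is {E, H, J, K}.

{E, H, J, K}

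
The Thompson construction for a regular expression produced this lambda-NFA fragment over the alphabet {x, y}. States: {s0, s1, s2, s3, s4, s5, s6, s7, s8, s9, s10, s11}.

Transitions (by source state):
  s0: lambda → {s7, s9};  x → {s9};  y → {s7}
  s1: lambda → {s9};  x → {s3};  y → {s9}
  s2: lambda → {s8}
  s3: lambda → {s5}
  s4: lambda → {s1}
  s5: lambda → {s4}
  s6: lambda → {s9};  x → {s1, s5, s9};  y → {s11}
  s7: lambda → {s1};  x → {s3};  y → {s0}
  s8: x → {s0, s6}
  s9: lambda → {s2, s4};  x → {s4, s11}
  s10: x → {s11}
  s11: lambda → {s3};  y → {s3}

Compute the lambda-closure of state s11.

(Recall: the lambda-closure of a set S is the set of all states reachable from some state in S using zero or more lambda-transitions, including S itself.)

{s1, s2, s3, s4, s5, s8, s9, s11}

Start with {s11}.
From s11 via lambda: add s3.
From s3 via lambda: add s5.
From s5 via lambda: add s4.
From s4 via lambda: add s1.
From s1 via lambda: add s9.
From s9 via lambda: add s2.
From s2 via lambda: add s8.
No new states can be added; the closed set is {s1, s2, s3, s4, s5, s8, s9, s11}.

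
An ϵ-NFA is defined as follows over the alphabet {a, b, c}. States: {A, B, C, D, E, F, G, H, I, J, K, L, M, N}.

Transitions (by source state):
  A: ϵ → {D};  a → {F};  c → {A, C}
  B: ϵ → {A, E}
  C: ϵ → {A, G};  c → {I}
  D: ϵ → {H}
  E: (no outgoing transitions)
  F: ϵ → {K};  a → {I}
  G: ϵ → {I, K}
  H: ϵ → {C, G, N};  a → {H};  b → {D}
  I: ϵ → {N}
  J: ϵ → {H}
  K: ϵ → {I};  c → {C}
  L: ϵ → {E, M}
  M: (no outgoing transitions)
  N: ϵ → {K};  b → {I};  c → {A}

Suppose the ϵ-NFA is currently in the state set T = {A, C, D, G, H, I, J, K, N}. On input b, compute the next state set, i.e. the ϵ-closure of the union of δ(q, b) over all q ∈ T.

H on b → {D}.
N on b → {I}.
No b-transition from A, C, D, G, I, J, K.
Union after reading b: {D, I}.
Now take the ϵ-closure:
From D via ϵ: add H.
From I via ϵ: add N.
From H via ϵ: add C, G.
From N via ϵ: add K.
From C via ϵ: add A.
No new states can be added; the closed set is {A, C, D, G, H, I, K, N}.

{A, C, D, G, H, I, K, N}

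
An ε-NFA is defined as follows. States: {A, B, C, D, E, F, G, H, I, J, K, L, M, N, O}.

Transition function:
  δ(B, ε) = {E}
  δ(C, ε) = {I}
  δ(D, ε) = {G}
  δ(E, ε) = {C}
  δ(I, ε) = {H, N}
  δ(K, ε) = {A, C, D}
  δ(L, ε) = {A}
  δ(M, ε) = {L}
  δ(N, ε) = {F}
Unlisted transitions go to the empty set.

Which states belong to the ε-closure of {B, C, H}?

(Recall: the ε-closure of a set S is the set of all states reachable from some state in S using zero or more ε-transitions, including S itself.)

Start with {B, C, H}.
From B via ε: add E.
From C via ε: add I.
From I via ε: add N.
From N via ε: add F.
No new states can be added; the closed set is {B, C, E, F, H, I, N}.

{B, C, E, F, H, I, N}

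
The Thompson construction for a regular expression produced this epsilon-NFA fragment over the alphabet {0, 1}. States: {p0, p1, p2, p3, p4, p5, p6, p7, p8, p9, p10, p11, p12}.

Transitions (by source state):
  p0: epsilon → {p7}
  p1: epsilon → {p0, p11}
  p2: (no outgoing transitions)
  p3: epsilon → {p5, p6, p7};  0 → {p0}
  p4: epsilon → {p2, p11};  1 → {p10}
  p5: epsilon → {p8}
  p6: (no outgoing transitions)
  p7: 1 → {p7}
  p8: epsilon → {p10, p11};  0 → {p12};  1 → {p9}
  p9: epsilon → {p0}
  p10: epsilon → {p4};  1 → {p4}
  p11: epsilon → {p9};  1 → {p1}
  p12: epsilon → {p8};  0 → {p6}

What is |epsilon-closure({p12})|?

9

Start with {p12}.
From p12 via epsilon: add p8.
From p8 via epsilon: add p10, p11.
From p10 via epsilon: add p4.
From p11 via epsilon: add p9.
From p4 via epsilon: add p2.
From p9 via epsilon: add p0.
From p0 via epsilon: add p7.
epsilon-closure = {p0, p2, p4, p7, p8, p9, p10, p11, p12}, which has 9 states.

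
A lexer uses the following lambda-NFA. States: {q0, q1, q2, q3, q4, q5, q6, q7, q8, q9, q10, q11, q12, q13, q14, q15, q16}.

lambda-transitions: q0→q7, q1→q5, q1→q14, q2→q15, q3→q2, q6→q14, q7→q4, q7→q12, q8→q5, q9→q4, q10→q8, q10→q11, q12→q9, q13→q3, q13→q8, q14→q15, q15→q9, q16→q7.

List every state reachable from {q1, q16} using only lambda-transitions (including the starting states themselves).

{q1, q4, q5, q7, q9, q12, q14, q15, q16}

Start with {q1, q16}.
From q1 via lambda: add q5, q14.
From q16 via lambda: add q7.
From q7 via lambda: add q4, q12.
From q14 via lambda: add q15.
From q12 via lambda: add q9.
No new states can be added; the closed set is {q1, q4, q5, q7, q9, q12, q14, q15, q16}.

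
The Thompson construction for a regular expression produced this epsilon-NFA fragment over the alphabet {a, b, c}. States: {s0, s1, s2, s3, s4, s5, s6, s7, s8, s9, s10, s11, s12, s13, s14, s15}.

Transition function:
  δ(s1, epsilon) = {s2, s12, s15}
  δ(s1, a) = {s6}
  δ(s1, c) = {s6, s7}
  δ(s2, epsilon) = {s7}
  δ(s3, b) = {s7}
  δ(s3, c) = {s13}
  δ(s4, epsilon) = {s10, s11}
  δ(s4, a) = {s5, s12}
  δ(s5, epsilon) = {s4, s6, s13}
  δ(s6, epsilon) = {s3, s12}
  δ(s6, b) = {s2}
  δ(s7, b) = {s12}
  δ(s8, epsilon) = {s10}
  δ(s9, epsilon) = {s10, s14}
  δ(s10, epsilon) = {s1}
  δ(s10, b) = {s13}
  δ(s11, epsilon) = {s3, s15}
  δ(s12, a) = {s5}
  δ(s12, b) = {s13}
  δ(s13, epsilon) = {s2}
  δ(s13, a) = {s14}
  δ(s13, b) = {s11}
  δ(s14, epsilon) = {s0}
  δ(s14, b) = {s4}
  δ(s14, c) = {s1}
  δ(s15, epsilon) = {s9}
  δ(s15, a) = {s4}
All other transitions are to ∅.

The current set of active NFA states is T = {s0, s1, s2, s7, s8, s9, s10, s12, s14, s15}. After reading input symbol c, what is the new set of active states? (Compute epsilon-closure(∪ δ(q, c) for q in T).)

{s0, s1, s2, s3, s6, s7, s9, s10, s12, s14, s15}

s1 on c → {s6, s7}.
s14 on c → {s1}.
No c-transition from s0, s2, s7, s8, s9, s10, s12, s15.
Union after reading c: {s1, s6, s7}.
Now take the epsilon-closure:
From s1 via epsilon: add s2, s12, s15.
From s6 via epsilon: add s3.
From s15 via epsilon: add s9.
From s9 via epsilon: add s10, s14.
From s14 via epsilon: add s0.
No new states can be added; the closed set is {s0, s1, s2, s3, s6, s7, s9, s10, s12, s14, s15}.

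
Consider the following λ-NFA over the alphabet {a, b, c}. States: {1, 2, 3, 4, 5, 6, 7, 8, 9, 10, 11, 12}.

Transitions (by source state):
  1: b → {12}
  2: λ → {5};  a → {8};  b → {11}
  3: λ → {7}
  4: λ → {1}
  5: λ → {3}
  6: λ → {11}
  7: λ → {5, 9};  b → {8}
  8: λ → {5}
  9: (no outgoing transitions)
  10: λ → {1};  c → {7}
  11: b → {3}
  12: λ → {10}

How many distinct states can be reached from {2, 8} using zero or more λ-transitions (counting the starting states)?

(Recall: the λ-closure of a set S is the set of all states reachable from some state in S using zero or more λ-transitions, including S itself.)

Start with {2, 8}.
From 2 via λ: add 5.
From 5 via λ: add 3.
From 3 via λ: add 7.
From 7 via λ: add 9.
λ-closure = {2, 3, 5, 7, 8, 9}, which has 6 states.

6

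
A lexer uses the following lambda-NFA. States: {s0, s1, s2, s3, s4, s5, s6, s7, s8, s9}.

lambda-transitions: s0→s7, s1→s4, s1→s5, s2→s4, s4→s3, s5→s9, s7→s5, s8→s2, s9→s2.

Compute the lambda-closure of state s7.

{s2, s3, s4, s5, s7, s9}

Start with {s7}.
From s7 via lambda: add s5.
From s5 via lambda: add s9.
From s9 via lambda: add s2.
From s2 via lambda: add s4.
From s4 via lambda: add s3.
No new states can be added; the closed set is {s2, s3, s4, s5, s7, s9}.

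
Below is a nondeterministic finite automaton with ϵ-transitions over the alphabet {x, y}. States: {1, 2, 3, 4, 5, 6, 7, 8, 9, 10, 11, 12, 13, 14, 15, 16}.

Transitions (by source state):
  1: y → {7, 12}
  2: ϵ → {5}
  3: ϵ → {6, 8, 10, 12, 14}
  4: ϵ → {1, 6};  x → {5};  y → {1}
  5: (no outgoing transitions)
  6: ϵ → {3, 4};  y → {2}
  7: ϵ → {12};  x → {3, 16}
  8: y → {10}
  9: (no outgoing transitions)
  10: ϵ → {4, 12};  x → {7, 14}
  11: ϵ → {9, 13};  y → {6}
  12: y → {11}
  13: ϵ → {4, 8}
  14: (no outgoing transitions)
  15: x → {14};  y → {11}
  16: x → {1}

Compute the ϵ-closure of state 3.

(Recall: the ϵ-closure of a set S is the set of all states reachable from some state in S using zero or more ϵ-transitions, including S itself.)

Start with {3}.
From 3 via ϵ: add 6, 8, 10, 12, 14.
From 6 via ϵ: add 4.
From 4 via ϵ: add 1.
No new states can be added; the closed set is {1, 3, 4, 6, 8, 10, 12, 14}.

{1, 3, 4, 6, 8, 10, 12, 14}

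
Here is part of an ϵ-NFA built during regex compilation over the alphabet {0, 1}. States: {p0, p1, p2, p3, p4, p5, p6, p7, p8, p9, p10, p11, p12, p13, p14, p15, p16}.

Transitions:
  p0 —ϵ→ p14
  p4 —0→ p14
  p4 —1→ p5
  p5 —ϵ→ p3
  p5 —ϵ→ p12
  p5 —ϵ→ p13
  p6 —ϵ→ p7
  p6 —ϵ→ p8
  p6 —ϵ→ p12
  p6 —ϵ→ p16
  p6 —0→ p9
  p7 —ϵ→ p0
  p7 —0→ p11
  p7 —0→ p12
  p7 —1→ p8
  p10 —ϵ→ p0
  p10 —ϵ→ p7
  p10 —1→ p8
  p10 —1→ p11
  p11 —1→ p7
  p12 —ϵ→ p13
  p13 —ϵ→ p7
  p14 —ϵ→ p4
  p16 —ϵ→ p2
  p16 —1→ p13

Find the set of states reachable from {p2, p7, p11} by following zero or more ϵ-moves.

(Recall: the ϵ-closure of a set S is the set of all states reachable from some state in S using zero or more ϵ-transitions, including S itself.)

{p0, p2, p4, p7, p11, p14}

Start with {p2, p7, p11}.
From p7 via ϵ: add p0.
From p0 via ϵ: add p14.
From p14 via ϵ: add p4.
No new states can be added; the closed set is {p0, p2, p4, p7, p11, p14}.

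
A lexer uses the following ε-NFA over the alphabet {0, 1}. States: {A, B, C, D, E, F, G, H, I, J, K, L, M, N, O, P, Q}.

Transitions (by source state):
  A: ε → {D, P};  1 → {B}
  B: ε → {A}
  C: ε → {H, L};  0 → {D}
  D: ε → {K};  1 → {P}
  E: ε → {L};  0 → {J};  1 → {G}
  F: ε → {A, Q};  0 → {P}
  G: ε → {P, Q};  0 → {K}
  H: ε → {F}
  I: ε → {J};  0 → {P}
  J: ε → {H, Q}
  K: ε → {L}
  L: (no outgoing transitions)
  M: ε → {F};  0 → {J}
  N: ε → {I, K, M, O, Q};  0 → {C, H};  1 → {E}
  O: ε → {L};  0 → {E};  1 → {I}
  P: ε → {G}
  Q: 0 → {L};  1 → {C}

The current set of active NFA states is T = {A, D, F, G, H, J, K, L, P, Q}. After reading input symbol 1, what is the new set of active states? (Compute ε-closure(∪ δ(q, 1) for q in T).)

{A, B, C, D, F, G, H, K, L, P, Q}

A on 1 → {B}.
D on 1 → {P}.
Q on 1 → {C}.
No 1-transition from F, G, H, J, K, L, P.
Union after reading 1: {B, C, P}.
Now take the ε-closure:
From B via ε: add A.
From C via ε: add H, L.
From P via ε: add G.
From A via ε: add D.
From G via ε: add Q.
From H via ε: add F.
From D via ε: add K.
No new states can be added; the closed set is {A, B, C, D, F, G, H, K, L, P, Q}.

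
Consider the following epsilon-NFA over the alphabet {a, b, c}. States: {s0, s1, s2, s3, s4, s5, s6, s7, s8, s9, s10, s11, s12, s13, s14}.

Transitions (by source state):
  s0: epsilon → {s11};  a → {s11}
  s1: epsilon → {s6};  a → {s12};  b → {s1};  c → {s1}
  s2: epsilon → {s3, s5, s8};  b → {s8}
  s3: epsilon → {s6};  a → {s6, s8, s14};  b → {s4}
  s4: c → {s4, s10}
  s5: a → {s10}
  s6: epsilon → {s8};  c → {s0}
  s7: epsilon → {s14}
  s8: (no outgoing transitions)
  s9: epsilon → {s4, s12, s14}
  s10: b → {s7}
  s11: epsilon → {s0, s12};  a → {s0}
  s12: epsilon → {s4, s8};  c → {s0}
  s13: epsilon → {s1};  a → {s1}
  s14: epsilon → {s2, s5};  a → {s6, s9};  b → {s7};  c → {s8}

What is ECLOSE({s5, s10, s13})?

{s1, s5, s6, s8, s10, s13}

Start with {s5, s10, s13}.
From s13 via epsilon: add s1.
From s1 via epsilon: add s6.
From s6 via epsilon: add s8.
No new states can be added; the closed set is {s1, s5, s6, s8, s10, s13}.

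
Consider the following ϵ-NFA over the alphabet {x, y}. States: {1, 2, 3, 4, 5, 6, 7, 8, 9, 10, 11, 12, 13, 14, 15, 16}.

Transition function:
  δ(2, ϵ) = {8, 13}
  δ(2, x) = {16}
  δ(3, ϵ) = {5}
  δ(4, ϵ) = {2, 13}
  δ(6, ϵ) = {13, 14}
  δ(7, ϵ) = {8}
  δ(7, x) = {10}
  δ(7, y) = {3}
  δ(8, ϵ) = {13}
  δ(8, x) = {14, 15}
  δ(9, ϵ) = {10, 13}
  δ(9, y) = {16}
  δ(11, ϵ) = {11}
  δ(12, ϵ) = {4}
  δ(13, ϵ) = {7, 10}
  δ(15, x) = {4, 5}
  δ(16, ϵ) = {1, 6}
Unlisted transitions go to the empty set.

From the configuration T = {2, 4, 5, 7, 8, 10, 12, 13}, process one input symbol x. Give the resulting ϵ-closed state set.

{1, 6, 7, 8, 10, 13, 14, 15, 16}

2 on x → {16}.
7 on x → {10}.
8 on x → {14, 15}.
No x-transition from 4, 5, 10, 12, 13.
Union after reading x: {10, 14, 15, 16}.
Now take the ϵ-closure:
From 16 via ϵ: add 1, 6.
From 6 via ϵ: add 13.
From 13 via ϵ: add 7.
From 7 via ϵ: add 8.
No new states can be added; the closed set is {1, 6, 7, 8, 10, 13, 14, 15, 16}.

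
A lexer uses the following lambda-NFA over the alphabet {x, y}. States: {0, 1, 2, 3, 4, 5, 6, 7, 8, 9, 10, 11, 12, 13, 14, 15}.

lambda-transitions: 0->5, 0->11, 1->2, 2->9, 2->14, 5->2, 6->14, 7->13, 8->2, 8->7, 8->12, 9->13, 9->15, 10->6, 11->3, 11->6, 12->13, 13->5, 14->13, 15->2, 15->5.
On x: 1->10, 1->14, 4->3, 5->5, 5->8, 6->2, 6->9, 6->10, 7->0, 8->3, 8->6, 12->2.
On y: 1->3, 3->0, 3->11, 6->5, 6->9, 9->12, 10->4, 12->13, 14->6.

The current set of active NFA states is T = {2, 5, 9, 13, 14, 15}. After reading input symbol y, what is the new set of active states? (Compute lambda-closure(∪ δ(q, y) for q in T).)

{2, 5, 6, 9, 12, 13, 14, 15}

9 on y → {12}.
14 on y → {6}.
No y-transition from 2, 5, 13, 15.
Union after reading y: {6, 12}.
Now take the lambda-closure:
From 6 via lambda: add 14.
From 12 via lambda: add 13.
From 13 via lambda: add 5.
From 5 via lambda: add 2.
From 2 via lambda: add 9.
From 9 via lambda: add 15.
No new states can be added; the closed set is {2, 5, 6, 9, 12, 13, 14, 15}.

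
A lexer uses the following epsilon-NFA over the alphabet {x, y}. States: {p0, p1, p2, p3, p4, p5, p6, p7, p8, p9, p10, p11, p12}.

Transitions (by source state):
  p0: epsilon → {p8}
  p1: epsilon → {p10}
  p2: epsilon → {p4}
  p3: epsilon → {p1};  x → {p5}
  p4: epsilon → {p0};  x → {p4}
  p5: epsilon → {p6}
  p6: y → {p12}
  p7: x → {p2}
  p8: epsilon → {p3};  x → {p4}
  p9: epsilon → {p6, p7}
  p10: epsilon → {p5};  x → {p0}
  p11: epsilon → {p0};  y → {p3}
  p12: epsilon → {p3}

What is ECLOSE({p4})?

Start with {p4}.
From p4 via epsilon: add p0.
From p0 via epsilon: add p8.
From p8 via epsilon: add p3.
From p3 via epsilon: add p1.
From p1 via epsilon: add p10.
From p10 via epsilon: add p5.
From p5 via epsilon: add p6.
No new states can be added; the closed set is {p0, p1, p3, p4, p5, p6, p8, p10}.

{p0, p1, p3, p4, p5, p6, p8, p10}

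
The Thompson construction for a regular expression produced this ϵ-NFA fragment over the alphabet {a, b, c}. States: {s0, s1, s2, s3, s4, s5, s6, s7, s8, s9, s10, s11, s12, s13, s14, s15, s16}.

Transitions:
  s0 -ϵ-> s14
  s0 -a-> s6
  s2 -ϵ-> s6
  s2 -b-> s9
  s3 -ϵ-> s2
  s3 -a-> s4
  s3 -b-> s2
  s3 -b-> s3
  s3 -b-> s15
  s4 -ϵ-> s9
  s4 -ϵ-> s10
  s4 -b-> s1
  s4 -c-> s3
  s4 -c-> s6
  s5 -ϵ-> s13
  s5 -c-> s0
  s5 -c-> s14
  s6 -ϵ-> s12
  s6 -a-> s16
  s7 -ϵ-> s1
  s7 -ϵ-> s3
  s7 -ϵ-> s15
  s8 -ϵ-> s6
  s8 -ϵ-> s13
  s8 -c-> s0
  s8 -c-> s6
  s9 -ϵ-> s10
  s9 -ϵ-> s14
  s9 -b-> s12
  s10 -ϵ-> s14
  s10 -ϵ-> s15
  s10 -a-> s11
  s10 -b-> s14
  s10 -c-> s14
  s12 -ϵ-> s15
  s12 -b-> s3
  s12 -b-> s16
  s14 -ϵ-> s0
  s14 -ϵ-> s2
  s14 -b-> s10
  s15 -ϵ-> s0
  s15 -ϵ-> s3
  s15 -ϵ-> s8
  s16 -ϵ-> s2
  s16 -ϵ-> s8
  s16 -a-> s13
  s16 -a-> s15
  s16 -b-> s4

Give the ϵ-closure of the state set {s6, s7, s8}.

Start with {s6, s7, s8}.
From s6 via ϵ: add s12.
From s7 via ϵ: add s1, s3, s15.
From s8 via ϵ: add s13.
From s3 via ϵ: add s2.
From s15 via ϵ: add s0.
From s0 via ϵ: add s14.
No new states can be added; the closed set is {s0, s1, s2, s3, s6, s7, s8, s12, s13, s14, s15}.

{s0, s1, s2, s3, s6, s7, s8, s12, s13, s14, s15}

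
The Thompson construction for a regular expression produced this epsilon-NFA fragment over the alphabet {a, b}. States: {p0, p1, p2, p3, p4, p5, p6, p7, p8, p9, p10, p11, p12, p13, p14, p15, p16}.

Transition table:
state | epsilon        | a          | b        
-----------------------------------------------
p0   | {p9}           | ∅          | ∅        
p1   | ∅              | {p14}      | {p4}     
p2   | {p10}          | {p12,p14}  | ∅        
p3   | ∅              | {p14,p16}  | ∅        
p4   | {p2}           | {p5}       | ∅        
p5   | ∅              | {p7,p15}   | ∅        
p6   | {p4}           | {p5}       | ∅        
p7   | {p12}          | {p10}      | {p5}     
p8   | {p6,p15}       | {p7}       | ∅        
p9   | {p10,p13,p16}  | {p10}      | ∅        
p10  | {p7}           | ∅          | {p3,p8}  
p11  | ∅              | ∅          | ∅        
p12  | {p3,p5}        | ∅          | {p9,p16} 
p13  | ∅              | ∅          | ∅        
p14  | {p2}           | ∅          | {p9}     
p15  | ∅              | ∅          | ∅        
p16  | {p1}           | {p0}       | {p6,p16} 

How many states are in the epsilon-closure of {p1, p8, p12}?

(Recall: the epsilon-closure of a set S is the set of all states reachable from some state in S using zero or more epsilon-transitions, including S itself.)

Start with {p1, p8, p12}.
From p8 via epsilon: add p6, p15.
From p12 via epsilon: add p3, p5.
From p6 via epsilon: add p4.
From p4 via epsilon: add p2.
From p2 via epsilon: add p10.
From p10 via epsilon: add p7.
epsilon-closure = {p1, p2, p3, p4, p5, p6, p7, p8, p10, p12, p15}, which has 11 states.

11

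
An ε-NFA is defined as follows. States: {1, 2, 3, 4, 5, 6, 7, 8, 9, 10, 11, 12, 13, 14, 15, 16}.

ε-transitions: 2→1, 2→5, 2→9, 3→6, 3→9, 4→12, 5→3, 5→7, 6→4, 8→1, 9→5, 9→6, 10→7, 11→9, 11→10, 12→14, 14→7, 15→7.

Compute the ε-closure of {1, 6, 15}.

Start with {1, 6, 15}.
From 6 via ε: add 4.
From 15 via ε: add 7.
From 4 via ε: add 12.
From 12 via ε: add 14.
No new states can be added; the closed set is {1, 4, 6, 7, 12, 14, 15}.

{1, 4, 6, 7, 12, 14, 15}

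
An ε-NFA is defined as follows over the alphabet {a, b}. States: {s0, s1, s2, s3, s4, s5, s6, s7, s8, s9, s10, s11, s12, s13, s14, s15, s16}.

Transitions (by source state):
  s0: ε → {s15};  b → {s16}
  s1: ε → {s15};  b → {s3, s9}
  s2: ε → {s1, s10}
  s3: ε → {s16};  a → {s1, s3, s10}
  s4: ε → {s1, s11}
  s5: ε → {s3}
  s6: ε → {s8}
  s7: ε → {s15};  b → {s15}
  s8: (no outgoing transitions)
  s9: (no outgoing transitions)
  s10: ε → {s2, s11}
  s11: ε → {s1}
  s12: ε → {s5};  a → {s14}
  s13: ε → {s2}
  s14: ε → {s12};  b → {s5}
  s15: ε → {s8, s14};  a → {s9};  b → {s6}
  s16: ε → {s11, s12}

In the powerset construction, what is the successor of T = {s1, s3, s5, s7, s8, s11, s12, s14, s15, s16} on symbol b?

s1 on b → {s3, s9}.
s7 on b → {s15}.
s14 on b → {s5}.
s15 on b → {s6}.
No b-transition from s3, s5, s8, s11, s12, s16.
Union after reading b: {s3, s5, s6, s9, s15}.
Now take the ε-closure:
From s3 via ε: add s16.
From s6 via ε: add s8.
From s15 via ε: add s14.
From s14 via ε: add s12.
From s16 via ε: add s11.
From s11 via ε: add s1.
No new states can be added; the closed set is {s1, s3, s5, s6, s8, s9, s11, s12, s14, s15, s16}.

{s1, s3, s5, s6, s8, s9, s11, s12, s14, s15, s16}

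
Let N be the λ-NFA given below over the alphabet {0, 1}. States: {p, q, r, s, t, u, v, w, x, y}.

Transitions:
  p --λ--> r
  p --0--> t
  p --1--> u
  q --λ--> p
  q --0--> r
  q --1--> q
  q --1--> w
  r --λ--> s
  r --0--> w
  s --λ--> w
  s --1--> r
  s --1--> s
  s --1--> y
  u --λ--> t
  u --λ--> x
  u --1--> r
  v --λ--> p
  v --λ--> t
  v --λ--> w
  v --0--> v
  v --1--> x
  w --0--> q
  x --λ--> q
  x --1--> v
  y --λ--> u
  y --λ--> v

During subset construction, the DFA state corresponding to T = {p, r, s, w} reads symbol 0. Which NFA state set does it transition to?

p on 0 → {t}.
r on 0 → {w}.
w on 0 → {q}.
No 0-transition from s.
Union after reading 0: {q, t, w}.
Now take the λ-closure:
From q via λ: add p.
From p via λ: add r.
From r via λ: add s.
No new states can be added; the closed set is {p, q, r, s, t, w}.

{p, q, r, s, t, w}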